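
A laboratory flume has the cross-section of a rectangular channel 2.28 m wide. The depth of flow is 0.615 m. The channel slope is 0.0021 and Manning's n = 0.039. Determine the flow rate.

Flow area A = b·y = 2.28 × 0.615 = 1.402 m². Wetted perimeter P = b + 2y = 2.28 + 2×0.615 = 3.51 m.
Hydraulic radius R = A/P = 1.402/3.51 = 0.3995 m.
Manning's equation: Q = (1/n) A R^(2/3) S^(1/2) = (1/0.039) × 1.402 × 0.3995^(2/3) × 0.0021^(1/2) = 0.894 m³/s.

Q = 0.894 m³/s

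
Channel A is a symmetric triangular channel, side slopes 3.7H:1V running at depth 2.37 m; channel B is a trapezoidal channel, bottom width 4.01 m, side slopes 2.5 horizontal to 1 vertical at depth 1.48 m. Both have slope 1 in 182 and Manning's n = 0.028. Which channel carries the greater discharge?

channel A

Channel A: For a triangular section with side slope z = 3.7: A = zy² = 3.7×2.37² = 20.78 m²; P = 2y√(1+z²) = 2×2.37×3.833 = 18.17 m. Hydraulic radius R = A/P = 20.78/18.17 = 1.144 m. Q_A = (1/0.028)·20.78·1.144^(2/3)·√0.005495 = 60.18 m³/s.
Channel B: With bottom width b = 4.01 m and side slope z = 2.5: A = (b + zy)y = (4.01 + 2.5×1.48)×1.48 = 11.41 m²; P = b + 2y√(1+z²) = 4.01 + 2×1.48×2.693 = 11.98 m. Hydraulic radius R = A/P = 11.41/11.98 = 0.9525 m. Q_B = (1/0.028)·11.41·0.9525^(2/3)·√0.005495 = 29.24 m³/s.
Q_A = 60.18 m³/s vs Q_B = 29.24 m³/s, so channel A carries more.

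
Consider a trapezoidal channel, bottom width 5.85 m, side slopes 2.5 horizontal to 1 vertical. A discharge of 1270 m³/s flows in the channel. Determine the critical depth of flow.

At critical depth, Q² T / (g A³) = 1, i.e. A³/T = Q²/g = 1270²/9.81 = 164400.
Try y = 9.53 m: A³/T = 422800 — high.
Try y = 5.88 m: A³/T = 50050 — low.
Try y = 7.72 m: A³/T = 164700 — matches.

y_c = 7.72 m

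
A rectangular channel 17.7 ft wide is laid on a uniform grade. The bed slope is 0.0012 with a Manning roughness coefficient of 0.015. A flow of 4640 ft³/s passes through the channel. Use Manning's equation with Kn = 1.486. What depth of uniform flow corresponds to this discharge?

y_n = 22.3 ft

Manning's equation rearranged: A R^(2/3) = nQ / (1.486·√S) = 0.015 × 4640 / (1.486 × √0.0012) = 1352.
Trying y = 27.6 ft: A R^(2/3) = 1736 — high.
Trying y = 16 ft: A R^(2/3) = 903.5 — low.
Trying y = 22.3 ft: A R^(2/3) = 1351 — ≈ 1352.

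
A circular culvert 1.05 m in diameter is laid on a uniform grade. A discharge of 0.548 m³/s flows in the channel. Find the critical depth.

At critical depth, Q² T / (g A³) = 1, i.e. A³/T = Q²/g = 0.548²/9.81 = 0.03061.
At y = 0.305 m: A³/T = 0.009562 — too small.
At y = 0.496 m: A³/T = 0.0622 — too large.
At y = 0.412 m: A³/T = 0.03055 — ≈ 0.03061.

y_c = 0.412 m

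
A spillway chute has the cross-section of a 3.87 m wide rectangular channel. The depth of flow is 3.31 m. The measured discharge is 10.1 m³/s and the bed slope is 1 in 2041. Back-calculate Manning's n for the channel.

n = 0.0321

Flow area A = b·y = 3.87 × 3.31 = 12.81 m². Wetted perimeter P = b + 2y = 3.87 + 2×3.31 = 10.49 m.
Hydraulic radius R = A/P = 12.81/10.49 = 1.221 m.
Rearranging Manning's equation: n = (1/Q) A R^(2/3) S^(1/2) = (1/10.1) × 12.81 × 1.221^(2/3) × √0.00049 = 0.0321.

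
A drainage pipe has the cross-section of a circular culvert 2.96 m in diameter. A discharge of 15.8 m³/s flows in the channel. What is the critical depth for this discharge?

At critical depth, Q² T / (g A³) = 1, i.e. A³/T = Q²/g = 15.8²/9.81 = 25.45.
At y = 1.97 m: A³/T = 41.2 — too large.
At y = 1.74 m: A³/T = 25.54 — matches.

y_c = 1.74 m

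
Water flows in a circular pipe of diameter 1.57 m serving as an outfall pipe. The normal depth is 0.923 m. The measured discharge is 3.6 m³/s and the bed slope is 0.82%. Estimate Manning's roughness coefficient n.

n = 0.017

For a circular section of diameter D = 1.57 m at depth y = 0.923 m, the central angle is θ = 2 arccos(1 − 2y/D) = 3.495 rad. Then A = (D²/8)(θ − sin θ) = 1.184 m² and P = Dθ/2 = 2.744 m.
Hydraulic radius R = A/P = 1.184/2.744 = 0.4314 m.
Rearranging Manning's equation: n = (1/Q) A R^(2/3) S^(1/2) = (1/3.6) × 1.184 × 0.4314^(2/3) × √0.0082 = 0.017.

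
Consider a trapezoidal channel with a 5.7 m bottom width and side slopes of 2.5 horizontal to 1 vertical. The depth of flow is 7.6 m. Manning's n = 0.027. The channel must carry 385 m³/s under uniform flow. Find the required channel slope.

With bottom width b = 5.7 m and side slope z = 2.5: A = (b + zy)y = (5.7 + 2.5×7.6)×7.6 = 187.7 m²; P = b + 2y√(1+z²) = 5.7 + 2×7.6×2.693 = 46.63 m.
Hydraulic radius R = A/P = 187.7/46.63 = 4.026 m.
From Manning's equation, S = [nQ / (1 A R^(2/3))]² = [0.027 × 385 / (1 × 187.7 × 4.026^(2/3))]² = 0.000479.

S = 0.000479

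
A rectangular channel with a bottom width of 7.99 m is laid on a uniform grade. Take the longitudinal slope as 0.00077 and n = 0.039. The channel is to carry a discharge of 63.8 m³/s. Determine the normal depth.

y_n = 6.21 m

Manning's equation rearranged: A R^(2/3) = nQ / (1·√S) = 0.039 × 63.8 / (√0.00077) = 89.67.
Trying y = 4.76 m: A R^(2/3) = 63.79 — too small.
Trying y = 6.21 m: A R^(2/3) = 89.71 — matches.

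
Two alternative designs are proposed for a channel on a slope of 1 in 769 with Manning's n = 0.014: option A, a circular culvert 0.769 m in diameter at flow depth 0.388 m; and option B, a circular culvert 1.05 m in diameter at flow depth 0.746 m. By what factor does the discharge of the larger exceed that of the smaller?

3.86

Channel A: For a circular section of diameter D = 0.769 m at depth y = 0.388 m, the central angle is θ = 2 arccos(1 − 2y/D) = 3.16 rad. Then A = (D²/8)(θ − sin θ) = 0.2349 m² and P = Dθ/2 = 1.215 m. Hydraulic radius R = A/P = 0.2349/1.215 = 0.1934 m. Q_A = (1/0.014)·0.2349·0.1934^(2/3)·√0.0013 = 0.2023 m³/s.
Channel B: For a circular section of diameter D = 1.05 m at depth y = 0.746 m, the central angle is θ = 2 arccos(1 − 2y/D) = 4.011 rad. Then A = (D²/8)(θ − sin θ) = 0.658 m² and P = Dθ/2 = 2.106 m. Hydraulic radius R = A/P = 0.658/2.106 = 0.3125 m. Q_B = (1/0.014)·0.658·0.3125^(2/3)·√0.0013 = 0.7804 m³/s.
The larger discharge is 0.7804 m³/s and the smaller is 0.2023 m³/s; the ratio is 3.86.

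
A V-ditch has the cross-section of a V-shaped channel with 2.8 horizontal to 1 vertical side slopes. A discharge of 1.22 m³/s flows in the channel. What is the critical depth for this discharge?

y_c = 0.522 m

At critical depth, Q² T / (g A³) = 1, i.e. A³/T = Q²/g = 1.22²/9.81 = 0.1517.
At y = 0.612 m: A³/T = 0.3365 — over.
At y = 0.385 m: A³/T = 0.03316 — short.
At y = 0.522 m: A³/T = 0.1519 — close enough.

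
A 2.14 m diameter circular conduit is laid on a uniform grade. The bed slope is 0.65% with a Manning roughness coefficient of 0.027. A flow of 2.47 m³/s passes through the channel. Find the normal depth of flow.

y_n = 0.873 m

Manning's equation rearranged: A R^(2/3) = nQ / (1·√S) = 0.027 × 2.47 / (√0.0065) = 0.8272.
Try y = 0.743 m: A R^(2/3) = 0.6139 — low.
Try y = 1.09 m: A R^(2/3) = 1.223 — high.
Try y = 0.873 m: A R^(2/3) = 0.828 — close enough.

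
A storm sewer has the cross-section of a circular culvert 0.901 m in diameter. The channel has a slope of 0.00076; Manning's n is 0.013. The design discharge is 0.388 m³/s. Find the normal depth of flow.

y_n = 0.596 m

Manning's equation rearranged: A R^(2/3) = nQ / (1·√S) = 0.013 × 0.388 / (√0.00076) = 0.183.
At y = 0.48 m: A R^(2/3) = 0.1312 — low.
At y = 0.711 m: A R^(2/3) = 0.2276 — high.
At y = 0.596 m: A R^(2/3) = 0.183 — matches.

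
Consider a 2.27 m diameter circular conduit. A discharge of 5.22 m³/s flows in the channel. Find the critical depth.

y_c = 1.06 m

At critical depth, Q² T / (g A³) = 1, i.e. A³/T = Q²/g = 5.22²/9.81 = 2.778.
Try y = 1.21 m: A³/T = 4.661 — too large.
Try y = 0.886 m: A³/T = 1.414 — too small.
Try y = 1.06 m: A³/T = 2.811 — matches.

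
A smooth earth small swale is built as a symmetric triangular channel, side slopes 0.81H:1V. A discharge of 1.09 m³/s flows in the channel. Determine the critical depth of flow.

At critical depth, Q² T / (g A³) = 1, i.e. A³/T = Q²/g = 1.09²/9.81 = 0.1211.
Try y = 0.653 m: A³/T = 0.03895 — too small.
Try y = 0.819 m: A³/T = 0.1209 — close enough.

y_c = 0.819 m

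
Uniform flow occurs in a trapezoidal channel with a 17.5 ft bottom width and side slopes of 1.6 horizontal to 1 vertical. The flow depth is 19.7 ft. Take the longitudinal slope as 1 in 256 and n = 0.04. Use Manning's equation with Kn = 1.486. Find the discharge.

Q = 10800 ft³/s

With bottom width b = 17.5 ft and side slope z = 1.6: A = (b + zy)y = (17.5 + 1.6×19.7)×19.7 = 965.7 ft²; P = b + 2y√(1+z²) = 17.5 + 2×19.7×1.887 = 91.84 ft.
Hydraulic radius R = A/P = 965.7/91.84 = 10.51 ft.
Manning's equation: Q = (1.486/n) A R^(2/3) S^(1/2) = (1.486/0.04) × 965.7 × 10.51^(2/3) × 0.003906^(1/2) = 10800 ft³/s.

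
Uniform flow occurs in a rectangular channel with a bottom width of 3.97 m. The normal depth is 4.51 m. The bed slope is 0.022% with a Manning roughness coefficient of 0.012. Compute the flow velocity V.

Flow area A = b·y = 3.97 × 4.51 = 17.9 m². Wetted perimeter P = b + 2y = 3.97 + 2×4.51 = 12.99 m.
Hydraulic radius R = A/P = 17.9/12.99 = 1.378 m.
From Manning's equation, V = (1/n) R^(2/3) S^(1/2) = (1/0.012) × 1.378^(2/3) × 0.00022^(1/2) = 1.53 m/s.

V = 1.53 m/s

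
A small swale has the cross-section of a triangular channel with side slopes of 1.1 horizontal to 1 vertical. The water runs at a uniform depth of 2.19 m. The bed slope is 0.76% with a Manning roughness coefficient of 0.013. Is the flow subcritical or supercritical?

For a triangular section with side slope z = 1.1: A = zy² = 1.1×2.19² = 5.276 m²; P = 2y√(1+z²) = 2×2.19×1.487 = 6.511 m.
Hydraulic radius R = A/P = 5.276/6.511 = 0.8102 m.
V = (1/n) R^(2/3) √S = (1/0.013) × 0.8102^(2/3) × √0.0076 = 5.828 m/s. Hydraulic depth D_h = A/T = 5.276/4.818 = 1.095 m.
Froude number Fr = V/√(g·D_h) = 5.828/√(9.81×1.095) = 1.78, which is greater than 1, so the flow is supercritical.

supercritical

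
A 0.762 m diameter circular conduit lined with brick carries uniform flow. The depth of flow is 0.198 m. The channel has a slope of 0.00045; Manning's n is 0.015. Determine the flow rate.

For a circular section of diameter D = 0.762 m at depth y = 0.198 m, the central angle is θ = 2 arccos(1 − 2y/D) = 2.14 rad. Then A = (D²/8)(θ − sin θ) = 0.09414 m² and P = Dθ/2 = 0.8152 m.
Hydraulic radius R = A/P = 0.09414/0.8152 = 0.1155 m.
Manning's equation: Q = (1/n) A R^(2/3) S^(1/2) = (1/0.015) × 0.09414 × 0.1155^(2/3) × 0.00045^(1/2) = 0.0316 m³/s.

Q = 0.0316 m³/s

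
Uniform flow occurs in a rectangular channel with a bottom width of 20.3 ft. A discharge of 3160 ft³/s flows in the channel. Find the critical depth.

For a rectangular channel, critical depth y_c = (q²/g)^(1/3) where q = Q/b = 3160/20.3 = 155.7 ft²/s.
So y_c = (155.7²/32.2)^(1/3) = 9.1 ft.

y_c = 9.1 ft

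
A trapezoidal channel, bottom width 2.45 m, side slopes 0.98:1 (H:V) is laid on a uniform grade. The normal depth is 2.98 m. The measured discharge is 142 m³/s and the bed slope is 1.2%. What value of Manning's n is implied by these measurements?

n = 0.0161

With bottom width b = 2.45 m and side slope z = 0.98: A = (b + zy)y = (2.45 + 0.98×2.98)×2.98 = 16 m²; P = b + 2y√(1+z²) = 2.45 + 2×2.98×1.4 = 10.79 m.
Hydraulic radius R = A/P = 16/10.79 = 1.483 m.
Rearranging Manning's equation: n = (1/Q) A R^(2/3) S^(1/2) = (1/142) × 16 × 1.483^(2/3) × √0.012 = 0.0161.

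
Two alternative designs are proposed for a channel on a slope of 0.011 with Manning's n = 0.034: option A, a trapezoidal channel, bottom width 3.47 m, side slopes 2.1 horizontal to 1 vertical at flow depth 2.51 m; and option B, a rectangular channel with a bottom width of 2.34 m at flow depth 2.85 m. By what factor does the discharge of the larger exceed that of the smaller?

Channel A: With bottom width b = 3.47 m and side slope z = 2.1: A = (b + zy)y = (3.47 + 2.1×2.51)×2.51 = 21.94 m²; P = b + 2y√(1+z²) = 3.47 + 2×2.51×2.326 = 15.15 m. Hydraulic radius R = A/P = 21.94/15.15 = 1.449 m. Q_A = (1/0.034)·21.94·1.449^(2/3)·√0.011 = 86.64 m³/s.
Channel B: Flow area A = b·y = 2.34 × 2.85 = 6.669 m². Wetted perimeter P = b + 2y = 2.34 + 2×2.85 = 8.04 m. Hydraulic radius R = A/P = 6.669/8.04 = 0.8295 m. Q_B = (1/0.034)·6.669·0.8295^(2/3)·√0.011 = 18.16 m³/s.
The larger discharge is 86.64 m³/s and the smaller is 18.16 m³/s; the ratio is 4.77.

4.77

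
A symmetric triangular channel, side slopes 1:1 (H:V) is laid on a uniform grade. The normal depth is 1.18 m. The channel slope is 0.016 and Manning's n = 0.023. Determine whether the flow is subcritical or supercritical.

For a triangular section with side slope z = 1: A = zy² = 1×1.18² = 1.392 m²; P = 2y√(1+z²) = 2×1.18×1.414 = 3.338 m.
Hydraulic radius R = A/P = 1.392/3.338 = 0.4172 m.
V = (1/n) R^(2/3) √S = (1/0.023) × 0.4172^(2/3) × √0.016 = 3.071 m/s. Hydraulic depth D_h = A/T = 1.392/2.36 = 0.59 m.
Froude number Fr = V/√(g·D_h) = 3.071/√(9.81×0.59) = 1.28, which is greater than 1, so the flow is supercritical.

supercritical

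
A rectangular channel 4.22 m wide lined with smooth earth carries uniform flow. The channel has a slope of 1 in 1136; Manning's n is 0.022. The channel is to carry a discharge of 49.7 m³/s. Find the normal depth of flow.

Manning's equation rearranged: A R^(2/3) = nQ / (1·√S) = 0.022 × 49.7 / (√0.0008803) = 36.85.
Try y = 7.22 m: A R^(2/3) = 42.25 — high.
Try y = 4.7 m: A R^(2/3) = 25.48 — low.
Try y = 6.42 m: A R^(2/3) = 36.88 — ≈ 36.85.

y_n = 6.42 m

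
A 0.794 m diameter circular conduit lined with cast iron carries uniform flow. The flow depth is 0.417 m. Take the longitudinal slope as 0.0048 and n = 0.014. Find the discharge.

Q = 0.453 m³/s

For a circular section of diameter D = 0.794 m at depth y = 0.417 m, the central angle is θ = 2 arccos(1 − 2y/D) = 3.242 rad. Then A = (D²/8)(θ − sin θ) = 0.2634 m² and P = Dθ/2 = 1.287 m.
Hydraulic radius R = A/P = 0.2634/1.287 = 0.2047 m.
Manning's equation: Q = (1/n) A R^(2/3) S^(1/2) = (1/0.014) × 0.2634 × 0.2047^(2/3) × 0.0048^(1/2) = 0.453 m³/s.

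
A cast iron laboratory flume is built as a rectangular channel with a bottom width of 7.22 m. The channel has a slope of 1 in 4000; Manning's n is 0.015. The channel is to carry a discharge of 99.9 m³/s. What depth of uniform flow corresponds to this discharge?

Manning's equation rearranged: A R^(2/3) = nQ / (1·√S) = 0.015 × 99.9 / (√0.00025) = 94.77.
Try y = 7.93 m: A R^(2/3) = 104.9 — too large.
Try y = 7.29 m: A R^(2/3) = 94.73 — matches.

y_n = 7.29 m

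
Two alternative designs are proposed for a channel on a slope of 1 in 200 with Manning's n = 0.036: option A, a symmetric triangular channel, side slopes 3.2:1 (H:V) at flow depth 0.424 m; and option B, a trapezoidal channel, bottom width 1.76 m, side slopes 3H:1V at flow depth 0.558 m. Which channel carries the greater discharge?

Channel A: For a triangular section with side slope z = 3.2: A = zy² = 3.2×0.424² = 0.5753 m²; P = 2y√(1+z²) = 2×0.424×3.353 = 2.843 m. Hydraulic radius R = A/P = 0.5753/2.843 = 0.2023 m. Q_A = (1/0.036)·0.5753·0.2023^(2/3)·√0.005 = 0.3895 m³/s.
Channel B: With bottom width b = 1.76 m and side slope z = 3: A = (b + zy)y = (1.76 + 3×0.558)×0.558 = 1.916 m²; P = b + 2y√(1+z²) = 1.76 + 2×0.558×3.162 = 5.289 m. Hydraulic radius R = A/P = 1.916/5.289 = 0.3623 m. Q_B = (1/0.036)·1.916·0.3623^(2/3)·√0.005 = 1.913 m³/s.
Q_A = 0.3895 m³/s vs Q_B = 1.913 m³/s, so channel B carries more.

channel B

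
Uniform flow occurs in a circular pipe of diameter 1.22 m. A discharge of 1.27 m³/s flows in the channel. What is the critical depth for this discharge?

At critical depth, Q² T / (g A³) = 1, i.e. A³/T = Q²/g = 1.27²/9.81 = 0.1644.
At y = 0.527 m: A³/T = 0.09354 — short.
At y = 0.707 m: A³/T = 0.2876 — over.
At y = 0.611 m: A³/T = 0.1647 — close enough.

y_c = 0.611 m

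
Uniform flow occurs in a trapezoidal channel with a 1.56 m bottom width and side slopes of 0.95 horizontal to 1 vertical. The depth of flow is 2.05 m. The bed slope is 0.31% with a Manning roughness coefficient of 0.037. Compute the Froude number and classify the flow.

With bottom width b = 1.56 m and side slope z = 0.95: A = (b + zy)y = (1.56 + 0.95×2.05)×2.05 = 7.19 m²; P = b + 2y√(1+z²) = 1.56 + 2×2.05×1.379 = 7.215 m.
Hydraulic radius R = A/P = 7.19/7.215 = 0.9966 m.
V = (1/n) R^(2/3) √S = (1/0.037) × 0.9966^(2/3) × √0.0031 = 1.501 m/s. Hydraulic depth D_h = A/T = 7.19/5.455 = 1.318 m.
Froude number Fr = V/√(g·D_h) = 1.501/√(9.81×1.318) = 0.418, which is less than 1, so the flow is subcritical.

subcritical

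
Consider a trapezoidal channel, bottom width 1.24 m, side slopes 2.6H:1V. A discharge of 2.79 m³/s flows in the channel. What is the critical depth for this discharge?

y_c = 0.554 m

At critical depth, Q² T / (g A³) = 1, i.e. A³/T = Q²/g = 2.79²/9.81 = 0.7935.
Try y = 0.607 m: A³/T = 1.139 — over.
Try y = 0.464 m: A³/T = 0.4004 — short.
Try y = 0.554 m: A³/T = 0.7946 — ≈ 0.7935.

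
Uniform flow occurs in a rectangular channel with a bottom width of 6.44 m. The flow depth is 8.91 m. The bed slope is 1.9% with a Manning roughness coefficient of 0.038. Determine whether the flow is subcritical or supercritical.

subcritical

Flow area A = b·y = 6.44 × 8.91 = 57.38 m². Wetted perimeter P = b + 2y = 6.44 + 2×8.91 = 24.26 m.
Hydraulic radius R = A/P = 57.38/24.26 = 2.365 m.
V = (1/n) R^(2/3) √S = (1/0.038) × 2.365^(2/3) × √0.019 = 6.439 m/s. Hydraulic depth D_h = A/T = 57.38/6.44 = 8.91 m.
Froude number Fr = V/√(g·D_h) = 6.439/√(9.81×8.91) = 0.689, which is less than 1, so the flow is subcritical.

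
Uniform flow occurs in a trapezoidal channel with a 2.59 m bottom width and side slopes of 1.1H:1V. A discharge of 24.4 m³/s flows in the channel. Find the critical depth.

At critical depth, Q² T / (g A³) = 1, i.e. A³/T = Q²/g = 24.4²/9.81 = 60.69.
Try y = 1.18 m: A³/T = 18.62 — low.
Try y = 1.64 m: A³/T = 60.38 — close enough.

y_c = 1.64 m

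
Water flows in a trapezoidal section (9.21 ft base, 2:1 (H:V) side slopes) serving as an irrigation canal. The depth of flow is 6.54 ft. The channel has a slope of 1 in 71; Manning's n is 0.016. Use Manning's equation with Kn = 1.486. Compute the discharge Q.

With bottom width b = 9.21 ft and side slope z = 2: A = (b + zy)y = (9.21 + 2×6.54)×6.54 = 145.8 ft²; P = b + 2y√(1+z²) = 9.21 + 2×6.54×2.236 = 38.46 ft.
Hydraulic radius R = A/P = 145.8/38.46 = 3.791 ft.
Manning's equation: Q = (1.486/n) A R^(2/3) S^(1/2) = (1.486/0.016) × 145.8 × 3.791^(2/3) × 0.01408^(1/2) = 3910 ft³/s.

Q = 3910 ft³/s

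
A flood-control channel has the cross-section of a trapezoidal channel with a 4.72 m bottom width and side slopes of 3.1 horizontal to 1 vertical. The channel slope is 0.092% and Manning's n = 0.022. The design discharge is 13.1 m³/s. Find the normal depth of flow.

Manning's equation rearranged: A R^(2/3) = nQ / (1·√S) = 0.022 × 13.1 / (√0.00092) = 9.502.
Try y = 1.59 m: A R^(2/3) = 15.52 — high.
Try y = 1.25 m: A R^(2/3) = 9.529 — matches.

y_n = 1.25 m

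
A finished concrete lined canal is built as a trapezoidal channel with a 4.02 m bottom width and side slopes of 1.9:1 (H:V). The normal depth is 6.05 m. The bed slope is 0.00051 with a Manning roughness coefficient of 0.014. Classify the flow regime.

With bottom width b = 4.02 m and side slope z = 1.9: A = (b + zy)y = (4.02 + 1.9×6.05)×6.05 = 93.87 m²; P = b + 2y√(1+z²) = 4.02 + 2×6.05×2.147 = 30 m.
Hydraulic radius R = A/P = 93.87/30 = 3.129 m.
V = (1/n) R^(2/3) √S = (1/0.014) × 3.129^(2/3) × √0.00051 = 3.451 m/s. Hydraulic depth D_h = A/T = 93.87/27.01 = 3.475 m.
Froude number Fr = V/√(g·D_h) = 3.451/√(9.81×3.475) = 0.591, which is less than 1, so the flow is subcritical.

subcritical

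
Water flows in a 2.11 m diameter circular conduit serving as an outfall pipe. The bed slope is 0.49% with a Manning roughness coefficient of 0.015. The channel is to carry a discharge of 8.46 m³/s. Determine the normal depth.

y_n = 1.42 m

Manning's equation rearranged: A R^(2/3) = nQ / (1·√S) = 0.015 × 8.46 / (√0.0049) = 1.813.
Try y = 1.66 m: A R^(2/3) = 2.194 — high.
Try y = 1.2 m: A R^(2/3) = 1.411 — low.
Try y = 1.42 m: A R^(2/3) = 1.813 — close enough.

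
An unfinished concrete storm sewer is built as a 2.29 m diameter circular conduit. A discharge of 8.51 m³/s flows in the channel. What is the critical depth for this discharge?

y_c = 1.36 m

At critical depth, Q² T / (g A³) = 1, i.e. A³/T = Q²/g = 8.51²/9.81 = 7.382.
Try y = 1.65 m: A³/T = 15.6 — too large.
Try y = 0.94 m: A³/T = 1.792 — too small.
Try y = 1.36 m: A³/T = 7.361 — matches.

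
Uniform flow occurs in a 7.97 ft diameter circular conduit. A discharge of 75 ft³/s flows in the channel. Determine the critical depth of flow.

y_c = 2.13 ft

At critical depth, Q² T / (g A³) = 1, i.e. A³/T = Q²/g = 75²/32.2 = 174.7.
Trying y = 1.85 ft: A³/T = 100.6 — low.
Trying y = 2.13 ft: A³/T = 174.3 — close enough.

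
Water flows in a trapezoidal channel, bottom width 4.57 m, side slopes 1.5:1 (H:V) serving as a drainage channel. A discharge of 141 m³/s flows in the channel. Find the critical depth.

At critical depth, Q² T / (g A³) = 1, i.e. A³/T = Q²/g = 141²/9.81 = 2027.
At y = 3.56 m: A³/T = 2879 — too large.
At y = 2.73 m: A³/T = 1037 — too small.
At y = 3.25 m: A³/T = 2020 — matches.

y_c = 3.25 m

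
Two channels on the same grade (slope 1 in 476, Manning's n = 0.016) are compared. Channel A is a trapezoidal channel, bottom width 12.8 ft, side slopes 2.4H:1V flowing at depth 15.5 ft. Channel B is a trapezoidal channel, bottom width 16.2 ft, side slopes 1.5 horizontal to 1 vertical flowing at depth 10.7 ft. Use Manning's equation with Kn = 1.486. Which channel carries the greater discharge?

channel A

Channel A: With bottom width b = 12.8 ft and side slope z = 2.4: A = (b + zy)y = (12.8 + 2.4×15.5)×15.5 = 775 ft²; P = b + 2y√(1+z²) = 12.8 + 2×15.5×2.6 = 93.4 ft. Hydraulic radius R = A/P = 775/93.4 = 8.298 ft. Q_A = (1.486/0.016)·775·8.298^(2/3)·√0.002101 = 13520 ft³/s.
Channel B: With bottom width b = 16.2 ft and side slope z = 1.5: A = (b + zy)y = (16.2 + 1.5×10.7)×10.7 = 345.1 ft²; P = b + 2y√(1+z²) = 16.2 + 2×10.7×1.803 = 54.78 ft. Hydraulic radius R = A/P = 345.1/54.78 = 6.299 ft. Q_B = (1.486/0.016)·345.1·6.299^(2/3)·√0.002101 = 5010 ft³/s.
Q_A = 13520 ft³/s vs Q_B = 5010 ft³/s, so channel A carries more.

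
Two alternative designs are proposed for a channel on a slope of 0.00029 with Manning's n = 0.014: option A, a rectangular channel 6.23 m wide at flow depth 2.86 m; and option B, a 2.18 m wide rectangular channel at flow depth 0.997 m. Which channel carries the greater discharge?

channel A

Channel A: Flow area A = b·y = 6.23 × 2.86 = 17.82 m². Wetted perimeter P = b + 2y = 6.23 + 2×2.86 = 11.95 m. Hydraulic radius R = A/P = 17.82/11.95 = 1.491 m. Q_A = (1/0.014)·17.82·1.491^(2/3)·√0.00029 = 28.29 m³/s.
Channel B: Flow area A = b·y = 2.18 × 0.997 = 2.173 m². Wetted perimeter P = b + 2y = 2.18 + 2×0.997 = 4.174 m. Hydraulic radius R = A/P = 2.173/4.174 = 0.5207 m. Q_B = (1/0.014)·2.173·0.5207^(2/3)·√0.00029 = 1.711 m³/s.
Q_A = 28.29 m³/s vs Q_B = 1.711 m³/s, so channel A carries more.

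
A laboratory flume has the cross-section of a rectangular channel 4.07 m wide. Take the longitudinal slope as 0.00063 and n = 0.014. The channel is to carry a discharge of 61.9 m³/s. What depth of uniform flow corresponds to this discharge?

y_n = 6.36 m

Manning's equation rearranged: A R^(2/3) = nQ / (1·√S) = 0.014 × 61.9 / (√0.00063) = 34.53.
At y = 7.94 m: A R^(2/3) = 44.57 — too large.
At y = 5.1 m: A R^(2/3) = 26.65 — too small.
At y = 6.36 m: A R^(2/3) = 34.55 — ≈ 34.53.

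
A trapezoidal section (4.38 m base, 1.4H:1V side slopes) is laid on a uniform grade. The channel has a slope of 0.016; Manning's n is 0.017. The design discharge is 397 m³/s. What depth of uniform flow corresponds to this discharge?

y_n = 3.57 m

Manning's equation rearranged: A R^(2/3) = nQ / (1·√S) = 0.017 × 397 / (√0.016) = 53.36.
At y = 2.89 m: A R^(2/3) = 34.69 — too small.
At y = 4.15 m: A R^(2/3) = 72.96 — too large.
At y = 3.57 m: A R^(2/3) = 53.31 — matches.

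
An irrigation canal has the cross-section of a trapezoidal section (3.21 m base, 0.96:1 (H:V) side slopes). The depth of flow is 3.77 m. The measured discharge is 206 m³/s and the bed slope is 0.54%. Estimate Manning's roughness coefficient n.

n = 0.014

With bottom width b = 3.21 m and side slope z = 0.96: A = (b + zy)y = (3.21 + 0.96×3.77)×3.77 = 25.75 m²; P = b + 2y√(1+z²) = 3.21 + 2×3.77×1.386 = 13.66 m.
Hydraulic radius R = A/P = 25.75/13.66 = 1.884 m.
Rearranging Manning's equation: n = (1/Q) A R^(2/3) S^(1/2) = (1/206) × 25.75 × 1.884^(2/3) × √0.0054 = 0.014.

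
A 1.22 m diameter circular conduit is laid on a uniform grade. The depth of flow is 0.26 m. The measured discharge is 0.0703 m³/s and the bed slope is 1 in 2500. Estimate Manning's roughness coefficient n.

For a circular section of diameter D = 1.22 m at depth y = 0.26 m, the central angle is θ = 2 arccos(1 − 2y/D) = 1.919 rad. Then A = (D²/8)(θ − sin θ) = 0.1822 m² and P = Dθ/2 = 1.171 m.
Hydraulic radius R = A/P = 0.1822/1.171 = 0.1557 m.
Rearranging Manning's equation: n = (1/Q) A R^(2/3) S^(1/2) = (1/0.0703) × 0.1822 × 0.1557^(2/3) × √0.0004 = 0.015.

n = 0.015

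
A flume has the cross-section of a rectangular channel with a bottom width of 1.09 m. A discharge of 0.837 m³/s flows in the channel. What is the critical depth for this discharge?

y_c = 0.392 m

For a rectangular channel, critical depth y_c = (q²/g)^(1/3) where q = Q/b = 0.837/1.09 = 0.7679 m²/s.
So y_c = (0.7679²/9.81)^(1/3) = 0.392 m.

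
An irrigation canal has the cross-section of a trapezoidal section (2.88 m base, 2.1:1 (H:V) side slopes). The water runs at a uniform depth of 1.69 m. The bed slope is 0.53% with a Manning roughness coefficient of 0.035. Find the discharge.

Q = 22.8 m³/s

With bottom width b = 2.88 m and side slope z = 2.1: A = (b + zy)y = (2.88 + 2.1×1.69)×1.69 = 10.87 m²; P = b + 2y√(1+z²) = 2.88 + 2×1.69×2.326 = 10.74 m.
Hydraulic radius R = A/P = 10.87/10.74 = 1.011 m.
Manning's equation: Q = (1/n) A R^(2/3) S^(1/2) = (1/0.035) × 10.87 × 1.011^(2/3) × 0.0053^(1/2) = 22.8 m³/s.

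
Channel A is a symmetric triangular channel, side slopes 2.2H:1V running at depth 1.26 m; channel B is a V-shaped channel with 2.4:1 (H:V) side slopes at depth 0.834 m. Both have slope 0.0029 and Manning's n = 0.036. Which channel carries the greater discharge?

Channel A: For a triangular section with side slope z = 2.2: A = zy² = 2.2×1.26² = 3.493 m²; P = 2y√(1+z²) = 2×1.26×2.417 = 6.09 m. Hydraulic radius R = A/P = 3.493/6.09 = 0.5735 m. Q_A = (1/0.036)·3.493·0.5735^(2/3)·√0.0029 = 3.607 m³/s.
Channel B: For a triangular section with side slope z = 2.4: A = zy² = 2.4×0.834² = 1.669 m²; P = 2y√(1+z²) = 2×0.834×2.6 = 4.337 m. Hydraulic radius R = A/P = 1.669/4.337 = 0.3849 m. Q_B = (1/0.036)·1.669·0.3849^(2/3)·√0.0029 = 1.321 m³/s.
Q_A = 3.607 m³/s vs Q_B = 1.321 m³/s, so channel A carries more.

channel A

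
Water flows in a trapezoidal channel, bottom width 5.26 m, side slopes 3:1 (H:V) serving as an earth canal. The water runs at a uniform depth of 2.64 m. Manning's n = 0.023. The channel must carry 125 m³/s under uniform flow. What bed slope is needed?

S = 0.0037

With bottom width b = 5.26 m and side slope z = 3: A = (b + zy)y = (5.26 + 3×2.64)×2.64 = 34.8 m²; P = b + 2y√(1+z²) = 5.26 + 2×2.64×3.162 = 21.96 m.
Hydraulic radius R = A/P = 34.8/21.96 = 1.585 m.
From Manning's equation, S = [nQ / (1 A R^(2/3))]² = [0.023 × 125 / (1 × 34.8 × 1.585^(2/3))]² = 0.0037.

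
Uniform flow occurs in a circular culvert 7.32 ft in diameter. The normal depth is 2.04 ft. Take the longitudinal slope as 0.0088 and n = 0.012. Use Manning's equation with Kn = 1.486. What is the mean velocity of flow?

V = 12.9 ft/s

For a circular section of diameter D = 7.32 ft at depth y = 2.04 ft, the central angle is θ = 2 arccos(1 − 2y/D) = 2.225 rad. Then A = (D²/8)(θ − sin θ) = 9.583 ft² and P = Dθ/2 = 8.142 ft.
Hydraulic radius R = A/P = 9.583/8.142 = 1.177 ft.
From Manning's equation, V = (1.486/n) R^(2/3) S^(1/2) = (1.486/0.012) × 1.177^(2/3) × 0.0088^(1/2) = 12.9 ft/s.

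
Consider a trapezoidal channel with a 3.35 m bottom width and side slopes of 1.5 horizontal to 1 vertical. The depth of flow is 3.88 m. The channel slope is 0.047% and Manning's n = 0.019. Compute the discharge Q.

With bottom width b = 3.35 m and side slope z = 1.5: A = (b + zy)y = (3.35 + 1.5×3.88)×3.88 = 35.58 m²; P = b + 2y√(1+z²) = 3.35 + 2×3.88×1.803 = 17.34 m.
Hydraulic radius R = A/P = 35.58/17.34 = 2.052 m.
Manning's equation: Q = (1/n) A R^(2/3) S^(1/2) = (1/0.019) × 35.58 × 2.052^(2/3) × 0.00047^(1/2) = 65.6 m³/s.

Q = 65.6 m³/s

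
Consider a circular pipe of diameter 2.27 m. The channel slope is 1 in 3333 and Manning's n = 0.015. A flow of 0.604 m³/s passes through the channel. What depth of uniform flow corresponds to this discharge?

y_n = 0.668 m

Manning's equation rearranged: A R^(2/3) = nQ / (1·√S) = 0.015 × 0.604 / (√0.0003) = 0.5231.
Try y = 0.777 m: A R^(2/3) = 0.6994 — over.
Try y = 0.568 m: A R^(2/3) = 0.3807 — short.
Try y = 0.668 m: A R^(2/3) = 0.5233 — close enough.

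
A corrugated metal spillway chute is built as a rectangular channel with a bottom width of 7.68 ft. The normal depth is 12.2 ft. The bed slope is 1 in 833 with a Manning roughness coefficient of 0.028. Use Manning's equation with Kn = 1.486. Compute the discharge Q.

Flow area A = b·y = 7.68 × 12.2 = 93.7 ft². Wetted perimeter P = b + 2y = 7.68 + 2×12.2 = 32.08 ft.
Hydraulic radius R = A/P = 93.7/32.08 = 2.921 ft.
Manning's equation: Q = (1.486/n) A R^(2/3) S^(1/2) = (1.486/0.028) × 93.7 × 2.921^(2/3) × 0.0012^(1/2) = 352 ft³/s.

Q = 352 ft³/s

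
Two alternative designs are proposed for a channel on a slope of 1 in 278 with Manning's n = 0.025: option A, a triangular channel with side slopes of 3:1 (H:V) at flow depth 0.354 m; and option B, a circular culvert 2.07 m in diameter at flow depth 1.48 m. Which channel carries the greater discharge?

Channel A: For a triangular section with side slope z = 3: A = zy² = 3×0.354² = 0.3759 m²; P = 2y√(1+z²) = 2×0.354×3.162 = 2.239 m. Hydraulic radius R = A/P = 0.3759/2.239 = 0.1679 m. Q_A = (1/0.025)·0.3759·0.1679^(2/3)·√0.003597 = 0.2745 m³/s.
Channel B: For a circular section of diameter D = 2.07 m at depth y = 1.48 m, the central angle is θ = 2 arccos(1 − 2y/D) = 4.03 rad. Then A = (D²/8)(θ − sin θ) = 2.575 m² and P = Dθ/2 = 4.172 m. Hydraulic radius R = A/P = 2.575/4.172 = 0.6172 m. Q_B = (1/0.025)·2.575·0.6172^(2/3)·√0.003597 = 4.477 m³/s.
Q_A = 0.2745 m³/s vs Q_B = 4.477 m³/s, so channel B carries more.

channel B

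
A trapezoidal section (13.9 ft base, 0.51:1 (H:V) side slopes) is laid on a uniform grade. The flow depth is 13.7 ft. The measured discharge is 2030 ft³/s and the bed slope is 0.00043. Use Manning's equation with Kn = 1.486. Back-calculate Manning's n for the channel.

n = 0.015

With bottom width b = 13.9 ft and side slope z = 0.51: A = (b + zy)y = (13.9 + 0.51×13.7)×13.7 = 286.2 ft²; P = b + 2y√(1+z²) = 13.9 + 2×13.7×1.123 = 44.66 ft.
Hydraulic radius R = A/P = 286.2/44.66 = 6.408 ft.
Rearranging Manning's equation: n = (1.486/Q) A R^(2/3) S^(1/2) = (1.486/2030) × 286.2 × 6.408^(2/3) × √0.00043 = 0.015.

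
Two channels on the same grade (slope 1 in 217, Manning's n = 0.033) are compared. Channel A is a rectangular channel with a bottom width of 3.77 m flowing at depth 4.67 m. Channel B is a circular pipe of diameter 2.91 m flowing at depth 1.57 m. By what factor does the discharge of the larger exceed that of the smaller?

7.02

Channel A: Flow area A = b·y = 3.77 × 4.67 = 17.61 m². Wetted perimeter P = b + 2y = 3.77 + 2×4.67 = 13.11 m. Hydraulic radius R = A/P = 17.61/13.11 = 1.343 m. Q_A = (1/0.033)·17.61·1.343^(2/3)·√0.004608 = 44.08 m³/s.
Channel B: For a circular section of diameter D = 2.91 m at depth y = 1.57 m, the central angle is θ = 2 arccos(1 − 2y/D) = 3.3 rad. Then A = (D²/8)(θ − sin θ) = 3.66 m² and P = Dθ/2 = 4.801 m. Hydraulic radius R = A/P = 3.66/4.801 = 0.7622 m. Q_B = (1/0.033)·3.66·0.7622^(2/3)·√0.004608 = 6.282 m³/s.
The larger discharge is 44.08 m³/s and the smaller is 6.282 m³/s; the ratio is 7.02.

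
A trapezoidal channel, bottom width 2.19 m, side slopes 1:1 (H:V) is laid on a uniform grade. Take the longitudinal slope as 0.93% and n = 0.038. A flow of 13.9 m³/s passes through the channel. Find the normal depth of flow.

y_n = 1.57 m

Manning's equation rearranged: A R^(2/3) = nQ / (1·√S) = 0.038 × 13.9 / (√0.0093) = 5.477.
Try y = 1.19 m: A R^(2/3) = 3.243 — too small.
Try y = 1.75 m: A R^(2/3) = 6.737 — too large.
Try y = 1.57 m: A R^(2/3) = 5.463 — matches.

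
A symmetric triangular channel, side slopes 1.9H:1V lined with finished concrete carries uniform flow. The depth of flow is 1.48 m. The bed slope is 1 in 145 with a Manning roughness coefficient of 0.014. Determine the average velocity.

For a triangular section with side slope z = 1.9: A = zy² = 1.9×1.48² = 4.162 m²; P = 2y√(1+z²) = 2×1.48×2.147 = 6.355 m.
Hydraulic radius R = A/P = 4.162/6.355 = 0.6548 m.
From Manning's equation, V = (1/n) R^(2/3) S^(1/2) = (1/0.014) × 0.6548^(2/3) × 0.006897^(1/2) = 4.47 m/s.

V = 4.47 m/s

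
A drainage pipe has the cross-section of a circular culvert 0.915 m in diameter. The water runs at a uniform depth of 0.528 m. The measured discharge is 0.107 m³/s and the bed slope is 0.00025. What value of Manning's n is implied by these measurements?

For a circular section of diameter D = 0.915 m at depth y = 0.528 m, the central angle is θ = 2 arccos(1 − 2y/D) = 3.451 rad. Then A = (D²/8)(θ − sin θ) = 0.393 m² and P = Dθ/2 = 1.579 m.
Hydraulic radius R = A/P = 0.393/1.579 = 0.2489 m.
Rearranging Manning's equation: n = (1/Q) A R^(2/3) S^(1/2) = (1/0.107) × 0.393 × 0.2489^(2/3) × √0.00025 = 0.023.

n = 0.023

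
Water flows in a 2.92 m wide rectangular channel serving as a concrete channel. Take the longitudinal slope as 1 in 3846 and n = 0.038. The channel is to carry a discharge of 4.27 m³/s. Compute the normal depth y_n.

Manning's equation rearranged: A R^(2/3) = nQ / (1·√S) = 0.038 × 4.27 / (√0.00026) = 10.06.
At y = 3.87 m: A R^(2/3) = 11.75 — over.
At y = 3.4 m: A R^(2/3) = 10.07 — close enough.

y_n = 3.4 m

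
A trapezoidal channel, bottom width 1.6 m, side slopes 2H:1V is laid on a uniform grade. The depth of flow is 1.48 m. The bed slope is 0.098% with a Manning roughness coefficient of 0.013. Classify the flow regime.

subcritical

With bottom width b = 1.6 m and side slope z = 2: A = (b + zy)y = (1.6 + 2×1.48)×1.48 = 6.749 m²; P = b + 2y√(1+z²) = 1.6 + 2×1.48×2.236 = 8.219 m.
Hydraulic radius R = A/P = 6.749/8.219 = 0.8211 m.
V = (1/n) R^(2/3) √S = (1/0.013) × 0.8211^(2/3) × √0.00098 = 2.112 m/s. Hydraulic depth D_h = A/T = 6.749/7.52 = 0.8974 m.
Froude number Fr = V/√(g·D_h) = 2.112/√(9.81×0.8974) = 0.712, which is less than 1, so the flow is subcritical.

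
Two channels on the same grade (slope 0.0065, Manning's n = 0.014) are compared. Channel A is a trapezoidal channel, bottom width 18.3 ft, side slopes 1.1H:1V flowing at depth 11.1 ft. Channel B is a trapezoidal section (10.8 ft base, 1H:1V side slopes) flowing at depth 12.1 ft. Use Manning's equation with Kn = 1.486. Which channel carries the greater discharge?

Channel A: With bottom width b = 18.3 ft and side slope z = 1.1: A = (b + zy)y = (18.3 + 1.1×11.1)×11.1 = 338.7 ft²; P = b + 2y√(1+z²) = 18.3 + 2×11.1×1.487 = 51.3 ft. Hydraulic radius R = A/P = 338.7/51.3 = 6.601 ft. Q_A = (1.486/0.014)·338.7·6.601^(2/3)·√0.0065 = 10200 ft³/s.
Channel B: With bottom width b = 10.8 ft and side slope z = 1: A = (b + zy)y = (10.8 + 1×12.1)×12.1 = 277.1 ft²; P = b + 2y√(1+z²) = 10.8 + 2×12.1×1.414 = 45.02 ft. Hydraulic radius R = A/P = 277.1/45.02 = 6.154 ft. Q_B = (1.486/0.014)·277.1·6.154^(2/3)·√0.0065 = 7963 ft³/s.
Q_A = 10200 ft³/s vs Q_B = 7963 ft³/s, so channel A carries more.

channel A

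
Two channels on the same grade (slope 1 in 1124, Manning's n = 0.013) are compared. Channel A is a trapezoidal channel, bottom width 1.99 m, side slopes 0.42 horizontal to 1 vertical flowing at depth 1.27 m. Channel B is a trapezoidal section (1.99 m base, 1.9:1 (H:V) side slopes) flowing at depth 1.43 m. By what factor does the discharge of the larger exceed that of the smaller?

Channel A: With bottom width b = 1.99 m and side slope z = 0.42: A = (b + zy)y = (1.99 + 0.42×1.27)×1.27 = 3.205 m²; P = b + 2y√(1+z²) = 1.99 + 2×1.27×1.085 = 4.745 m. Hydraulic radius R = A/P = 3.205/4.745 = 0.6754 m. Q_A = (1/0.013)·3.205·0.6754^(2/3)·√0.0008897 = 5.66 m³/s.
Channel B: With bottom width b = 1.99 m and side slope z = 1.9: A = (b + zy)y = (1.99 + 1.9×1.43)×1.43 = 6.731 m²; P = b + 2y√(1+z²) = 1.99 + 2×1.43×2.147 = 8.131 m. Hydraulic radius R = A/P = 6.731/8.131 = 0.8279 m. Q_B = (1/0.013)·6.731·0.8279^(2/3)·√0.0008897 = 13.62 m³/s.
The larger discharge is 13.62 m³/s and the smaller is 5.66 m³/s; the ratio is 2.41.

2.41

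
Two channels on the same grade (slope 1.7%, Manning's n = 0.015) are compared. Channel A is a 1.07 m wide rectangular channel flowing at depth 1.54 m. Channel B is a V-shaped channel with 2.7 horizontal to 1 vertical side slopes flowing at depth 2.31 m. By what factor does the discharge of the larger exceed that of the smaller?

17.1

Channel A: Flow area A = b·y = 1.07 × 1.54 = 1.648 m². Wetted perimeter P = b + 2y = 1.07 + 2×1.54 = 4.15 m. Hydraulic radius R = A/P = 1.648/4.15 = 0.3971 m. Q_A = (1/0.015)·1.648·0.3971^(2/3)·√0.017 = 7.738 m³/s.
Channel B: For a triangular section with side slope z = 2.7: A = zy² = 2.7×2.31² = 14.41 m²; P = 2y√(1+z²) = 2×2.31×2.879 = 13.3 m. Hydraulic radius R = A/P = 14.41/13.3 = 1.083 m. Q_B = (1/0.015)·14.41·1.083^(2/3)·√0.017 = 132.1 m³/s.
The larger discharge is 132.1 m³/s and the smaller is 7.738 m³/s; the ratio is 17.1.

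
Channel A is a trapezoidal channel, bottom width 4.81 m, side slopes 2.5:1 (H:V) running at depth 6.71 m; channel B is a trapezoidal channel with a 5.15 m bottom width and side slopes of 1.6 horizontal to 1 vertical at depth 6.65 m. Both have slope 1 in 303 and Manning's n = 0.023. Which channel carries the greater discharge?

Channel A: With bottom width b = 4.81 m and side slope z = 2.5: A = (b + zy)y = (4.81 + 2.5×6.71)×6.71 = 144.8 m²; P = b + 2y√(1+z²) = 4.81 + 2×6.71×2.693 = 40.94 m. Hydraulic radius R = A/P = 144.8/40.94 = 3.537 m. Q_A = (1/0.023)·144.8·3.537^(2/3)·√0.0033 = 839.9 m³/s.
Channel B: With bottom width b = 5.15 m and side slope z = 1.6: A = (b + zy)y = (5.15 + 1.6×6.65)×6.65 = 105 m²; P = b + 2y√(1+z²) = 5.15 + 2×6.65×1.887 = 30.24 m. Hydraulic radius R = A/P = 105/30.24 = 3.472 m. Q_B = (1/0.023)·105·3.472^(2/3)·√0.0033 = 601.3 m³/s.
Q_A = 839.9 m³/s vs Q_B = 601.3 m³/s, so channel A carries more.

channel A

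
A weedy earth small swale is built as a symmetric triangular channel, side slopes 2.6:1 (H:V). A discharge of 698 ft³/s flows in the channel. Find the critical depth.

y_c = 5.37 ft

At critical depth, Q² T / (g A³) = 1, i.e. A³/T = Q²/g = 698²/32.2 = 15130.
Trying y = 5.94 ft: A³/T = 24990 — over.
Trying y = 4.59 ft: A³/T = 6886 — short.
Trying y = 5.37 ft: A³/T = 15090 — close enough.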